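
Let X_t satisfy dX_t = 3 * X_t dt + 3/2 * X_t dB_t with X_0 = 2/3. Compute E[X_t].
E[X_t] = 2*exp(3*t)/3

For GBM dX = mu X dt + sigma X dB with X_0 = x_0, apply Itô to Y = log X: dY = (mu - sigma^2/2) dt + sigma dB, so Y_t = log(x_0) + (mu - sigma^2/2) t + sigma B_t and hence X_t = x_0 * exp((mu - sigma^2/2) t + sigma B_t).
With mu = 3, sigma = 3/2, x_0 = 2/3, this gives:
  X_t = 2/3 * exp((15/8) * t + (3/2) * B_t).
Since sigma*B_t ~ Normal(0, sigma^2 t), E[exp(sigma*B_t)] = exp(sigma^2 t / 2); so E[X_t] = x_0 * exp((mu - sigma^2/2) t) * exp(sigma^2 t / 2) = x_0 * exp(mu t) = 2*exp(3*t)/3.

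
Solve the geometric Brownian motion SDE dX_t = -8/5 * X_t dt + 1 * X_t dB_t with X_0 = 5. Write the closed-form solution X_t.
X_t = 5 * exp((-21/10) * t + (1) * B_t)

For GBM dX = mu X dt + sigma X dB with X_0 = x_0, apply Itô to Y = log X: dY = (mu - sigma^2/2) dt + sigma dB, so Y_t = log(x_0) + (mu - sigma^2/2) t + sigma B_t and hence X_t = x_0 * exp((mu - sigma^2/2) t + sigma B_t).
With mu = -8/5, sigma = 1, x_0 = 5, this gives:
  X_t = 5 * exp((-21/10) * t + (1) * B_t).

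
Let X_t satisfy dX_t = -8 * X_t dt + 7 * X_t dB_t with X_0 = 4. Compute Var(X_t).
Var(X_t) = (16*exp(49*t) - 16)*exp(-16*t)

For GBM dX = mu X dt + sigma X dB with X_0 = x_0, apply Itô to Y = log X: dY = (mu - sigma^2/2) dt + sigma dB, so Y_t = log(x_0) + (mu - sigma^2/2) t + sigma B_t and hence X_t = x_0 * exp((mu - sigma^2/2) t + sigma B_t).
With mu = -8, sigma = 7, x_0 = 4, this gives:
  X_t = 4 * exp((-65/2) * t + (7) * B_t).
Since sigma*B_t ~ Normal(0, sigma^2 t), E[exp(sigma*B_t)] = exp(sigma^2 t / 2); so E[X_t] = x_0 * exp((mu - sigma^2/2) t) * exp(sigma^2 t / 2) = x_0 * exp(mu t) = 4*exp(-8*t).
Var(X_t) = E[X_t^2] - (E[X_t])^2 = x_0^2 * exp(2 mu t) * (exp(sigma^2 t) - 1) = (16*exp(49*t) - 16)*exp(-16*t).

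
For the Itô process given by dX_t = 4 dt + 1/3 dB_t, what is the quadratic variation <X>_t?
<X>_t = t/9

For an Itô process dX_t = a(t) dt + b(t) dB_t, the quadratic variation is <X>_t = int_0^t b(s)^2 ds (the drift term does not contribute). Here b(s) = 1/3, so
  b(s)^2 = 1/9.
Integrating from 0 to t:
  <X>_t = int_0^t (1/9) ds = t/9.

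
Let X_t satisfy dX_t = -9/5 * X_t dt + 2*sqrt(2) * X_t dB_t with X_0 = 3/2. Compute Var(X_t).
Var(X_t) = (9*exp(8*t) - 9)*exp(-18*t/5)/4

For GBM dX = mu X dt + sigma X dB with X_0 = x_0, apply Itô to Y = log X: dY = (mu - sigma^2/2) dt + sigma dB, so Y_t = log(x_0) + (mu - sigma^2/2) t + sigma B_t and hence X_t = x_0 * exp((mu - sigma^2/2) t + sigma B_t).
With mu = -9/5, sigma = 2*sqrt(2), x_0 = 3/2, this gives:
  X_t = 3/2 * exp((-29/5) * t + (2*sqrt(2)) * B_t).
Since sigma*B_t ~ Normal(0, sigma^2 t), E[exp(sigma*B_t)] = exp(sigma^2 t / 2); so E[X_t] = x_0 * exp((mu - sigma^2/2) t) * exp(sigma^2 t / 2) = x_0 * exp(mu t) = 3*exp(-9*t/5)/2.
Var(X_t) = E[X_t^2] - (E[X_t])^2 = x_0^2 * exp(2 mu t) * (exp(sigma^2 t) - 1) = (9*exp(8*t) - 9)*exp(-18*t/5)/4.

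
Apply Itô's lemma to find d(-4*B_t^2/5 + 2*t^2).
d(-4*B_t^2/5 + 2*t^2) = (4*t - 4/5) dt + (-8*B_t/5) dB_t

Itô's formula for f(t, x): d f(t, B_t) = (f_t + (1/2) f_xx) dt + f_x dB_t. Compute partials of f(t, x) = 2*t^2 - 4*x^2/5:
  f_t(t,x)  = 4*t
  f_x(t,x)  = -8*x/5
  f_xx(t,x) = -8/5
Assemble drift = f_t + (1/2) f_xx = 4*t - 4/5 and diffusion = f_x = -8*x/5. Substituting x = B_t:
  d(-4*B_t^2/5 + 2*t^2) = (4*t - 4/5) dt + (-8*B_t/5) dB_t.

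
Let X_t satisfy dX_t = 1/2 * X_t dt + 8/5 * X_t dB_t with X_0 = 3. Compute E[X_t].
E[X_t] = 3*exp(t/2)

For GBM dX = mu X dt + sigma X dB with X_0 = x_0, apply Itô to Y = log X: dY = (mu - sigma^2/2) dt + sigma dB, so Y_t = log(x_0) + (mu - sigma^2/2) t + sigma B_t and hence X_t = x_0 * exp((mu - sigma^2/2) t + sigma B_t).
With mu = 1/2, sigma = 8/5, x_0 = 3, this gives:
  X_t = 3 * exp((-39/50) * t + (8/5) * B_t).
Since sigma*B_t ~ Normal(0, sigma^2 t), E[exp(sigma*B_t)] = exp(sigma^2 t / 2); so E[X_t] = x_0 * exp((mu - sigma^2/2) t) * exp(sigma^2 t / 2) = x_0 * exp(mu t) = 3*exp(t/2).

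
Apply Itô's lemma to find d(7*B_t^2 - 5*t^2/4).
d(7*B_t^2 - 5*t^2/4) = (7 - 5*t/2) dt + (14*B_t) dB_t

Itô's formula for f(t, x): d f(t, B_t) = (f_t + (1/2) f_xx) dt + f_x dB_t. Compute partials of f(t, x) = -5*t^2/4 + 7*x^2:
  f_t(t,x)  = -5*t/2
  f_x(t,x)  = 14*x
  f_xx(t,x) = 14
Assemble drift = f_t + (1/2) f_xx = 7 - 5*t/2 and diffusion = f_x = 14*x. Substituting x = B_t:
  d(7*B_t^2 - 5*t^2/4) = (7 - 5*t/2) dt + (14*B_t) dB_t.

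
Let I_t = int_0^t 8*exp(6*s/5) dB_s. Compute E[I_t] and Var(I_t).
E[I_t] = 0; Var(I_t) = 80*exp(12*t/5)/3 - 80/3

The Itô integral of a deterministic integrand f(s) has mean 0 because each increment f(s) * (B_{s+ds} - B_s) has mean 0. By the Itô isometry:
  Var( int_0^t f(s) dB_s ) = E[ (int_0^t f(s) dB_s)^2 ] = int_0^t f(s)^2 ds.
Here f(s) = 8*exp(6*s/5), so f(s)^2 = 64*exp(12*s/5). Integrate:
  int_0^t (64*exp(12*s/5)) ds = 80*exp(12*t/5)/3 - 80/3.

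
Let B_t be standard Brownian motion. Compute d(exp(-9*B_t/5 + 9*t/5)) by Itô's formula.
d(exp(-9*B_t/5 + 9*t/5)) = (171*exp(-9*B_t/5 + 9*t/5)/50) dt + (-9*exp(-9*B_t/5 + 9*t/5)/5) dB_t

Itô's formula for f(t, x): d f(t, B_t) = (f_t + (1/2) f_xx) dt + f_x dB_t. Compute partials of f(t, x) = exp(9*t/5 - 9*x/5):
  f_t(t,x)  = 9*exp(9*t/5 - 9*x/5)/5
  f_x(t,x)  = -9*exp(9*t/5 - 9*x/5)/5
  f_xx(t,x) = 81*exp(9*t/5 - 9*x/5)/25
Assemble drift = f_t + (1/2) f_xx = 171*exp(9*t/5 - 9*x/5)/50 and diffusion = f_x = -9*exp(9*t/5 - 9*x/5)/5. Substituting x = B_t:
  d(exp(-9*B_t/5 + 9*t/5)) = (171*exp(-9*B_t/5 + 9*t/5)/50) dt + (-9*exp(-9*B_t/5 + 9*t/5)/5) dB_t.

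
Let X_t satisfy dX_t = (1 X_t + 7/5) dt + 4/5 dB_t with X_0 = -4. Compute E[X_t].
E[X_t] = -13*exp(t)/5 - 7/5

Taking expectations and using E[dB_t] = 0, the mean m(t) = E[X_t] satisfies the ODE m'(t) = a m(t) + b with m(0) = x_0. With a = 1, b = 7/5, x_0 = -4, the solution is
  m(t) = x_0 * exp(a t) + (b/a) * (exp(a t) - 1)
       = (-4) * exp(1 t) + ((7/5)/1) * (exp(1 t) - 1)
       = -13*exp(t)/5 - 7/5.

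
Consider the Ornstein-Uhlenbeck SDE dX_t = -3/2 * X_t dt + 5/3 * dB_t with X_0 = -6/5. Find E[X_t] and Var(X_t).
E[X_t] = -6*exp(-3*t/2)/5; Var(X_t) = 25/27 - 25*exp(-3*t)/27

The OU SDE dX = -theta X dt + sigma dB admits the integrating factor exp(theta t): d(exp(theta t) X_t) = sigma exp(theta t) dB_t. Integrating from 0 to t:
  X_t = x_0 * exp(-theta t) + sigma * int_0^t exp(-theta (t-s)) dB_s.
The Itô integral has mean 0 and (by the Itô isometry) variance sigma^2 * int_0^t exp(-2 theta (t - s)) ds = sigma^2 * (1 - exp(-2 theta t)) / (2 theta).
With theta = 3/2, sigma = 5/3, x_0 = -6/5:
  E[X_t] = -6/5 * exp(-3/2 t) = -6*exp(-3*t/2)/5
  Var(X_t) = (5/3)^2 * (1 - exp(-2*3/2 t)) / (2 * 3/2) = 25/27 - 25*exp(-3*t)/27.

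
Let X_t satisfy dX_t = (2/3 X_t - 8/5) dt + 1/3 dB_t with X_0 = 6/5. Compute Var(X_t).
Var(X_t) = exp(4*t/3)/12 - 1/12

The variance V(t) = Var(X_t) satisfies V'(t) = 2 a V(t) + c^2 with V(0) = 0 (drift coefficient is linear in X, diffusion is constant). With a = 2/3, c = 1/3, the solution is
  V(t) = (c^2 / (2 a)) * (exp(2 a t) - 1)
       = ((1/3)^2 / (2*(2/3))) * (exp((4/3) t) - 1)
       = exp(4*t/3)/12 - 1/12.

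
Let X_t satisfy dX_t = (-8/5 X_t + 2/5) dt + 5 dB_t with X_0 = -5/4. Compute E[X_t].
E[X_t] = 1/4 - 3*exp(-8*t/5)/2

Taking expectations and using E[dB_t] = 0, the mean m(t) = E[X_t] satisfies the ODE m'(t) = a m(t) + b with m(0) = x_0. With a = -8/5, b = 2/5, x_0 = -5/4, the solution is
  m(t) = x_0 * exp(a t) + (b/a) * (exp(a t) - 1)
       = (-5/4) * exp((-8/5) t) + ((2/5)/(-8/5)) * (exp((-8/5) t) - 1)
       = 1/4 - 3*exp(-8*t/5)/2.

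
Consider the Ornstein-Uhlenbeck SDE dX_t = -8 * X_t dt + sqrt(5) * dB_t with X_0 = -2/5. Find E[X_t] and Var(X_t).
E[X_t] = -2*exp(-8*t)/5; Var(X_t) = 5/16 - 5*exp(-16*t)/16

The OU SDE dX = -theta X dt + sigma dB admits the integrating factor exp(theta t): d(exp(theta t) X_t) = sigma exp(theta t) dB_t. Integrating from 0 to t:
  X_t = x_0 * exp(-theta t) + sigma * int_0^t exp(-theta (t-s)) dB_s.
The Itô integral has mean 0 and (by the Itô isometry) variance sigma^2 * int_0^t exp(-2 theta (t - s)) ds = sigma^2 * (1 - exp(-2 theta t)) / (2 theta).
With theta = 8, sigma = sqrt(5), x_0 = -2/5:
  E[X_t] = -2/5 * exp(-8 t) = -2*exp(-8*t)/5
  Var(X_t) = (sqrt(5))^2 * (1 - exp(-2*8 t)) / (2 * 8) = 5/16 - 5*exp(-16*t)/16.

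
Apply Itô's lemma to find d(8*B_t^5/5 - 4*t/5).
d(8*B_t^5/5 - 4*t/5) = (16*B_t^3 - 4/5) dt + (8*B_t^4) dB_t

Itô's formula for f(t, x): d f(t, B_t) = (f_t + (1/2) f_xx) dt + f_x dB_t. Compute partials of f(t, x) = -4*t/5 + 8*x^5/5:
  f_t(t,x)  = -4/5
  f_x(t,x)  = 8*x^4
  f_xx(t,x) = 32*x^3
Assemble drift = f_t + (1/2) f_xx = 16*x^3 - 4/5 and diffusion = f_x = 8*x^4. Substituting x = B_t:
  d(8*B_t^5/5 - 4*t/5) = (16*B_t^3 - 4/5) dt + (8*B_t^4) dB_t.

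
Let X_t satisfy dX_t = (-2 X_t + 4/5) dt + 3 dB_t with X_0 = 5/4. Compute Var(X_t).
Var(X_t) = 9/4 - 9*exp(-4*t)/4

The variance V(t) = Var(X_t) satisfies V'(t) = 2 a V(t) + c^2 with V(0) = 0 (drift coefficient is linear in X, diffusion is constant). With a = -2, c = 3, the solution is
  V(t) = (c^2 / (2 a)) * (exp(2 a t) - 1)
       = (3^2 / (2*(-2))) * (exp((-4) t) - 1)
       = 9/4 - 9*exp(-4*t)/4.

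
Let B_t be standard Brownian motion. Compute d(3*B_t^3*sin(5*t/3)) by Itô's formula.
d(3*B_t^3*sin(5*t/3)) = (B_t*(5*B_t^2*cos(5*t/3) + 9*sin(5*t/3))) dt + (9*B_t^2*sin(5*t/3)) dB_t

Itô's formula for f(t, x): d f(t, B_t) = (f_t + (1/2) f_xx) dt + f_x dB_t. Compute partials of f(t, x) = 3*x^3*sin(5*t/3):
  f_t(t,x)  = 5*x^3*cos(5*t/3)
  f_x(t,x)  = 9*x^2*sin(5*t/3)
  f_xx(t,x) = 18*x*sin(5*t/3)
Assemble drift = f_t + (1/2) f_xx = x*(5*x^2*cos(5*t/3) + 9*sin(5*t/3)) and diffusion = f_x = 9*x^2*sin(5*t/3). Substituting x = B_t:
  d(3*B_t^3*sin(5*t/3)) = (B_t*(5*B_t^2*cos(5*t/3) + 9*sin(5*t/3))) dt + (9*B_t^2*sin(5*t/3)) dB_t.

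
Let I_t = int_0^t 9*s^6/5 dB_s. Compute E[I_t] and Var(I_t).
E[I_t] = 0; Var(I_t) = 81*t^13/325

The Itô integral of a deterministic integrand f(s) has mean 0 because each increment f(s) * (B_{s+ds} - B_s) has mean 0. By the Itô isometry:
  Var( int_0^t f(s) dB_s ) = E[ (int_0^t f(s) dB_s)^2 ] = int_0^t f(s)^2 ds.
Here f(s) = 9*s^6/5, so f(s)^2 = 81*s^12/25. Integrate:
  int_0^t (81*s^12/25) ds = 81*t^13/325.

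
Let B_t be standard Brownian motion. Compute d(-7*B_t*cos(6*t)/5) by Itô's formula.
d(-7*B_t*cos(6*t)/5) = (42*B_t*sin(6*t)/5) dt + (-7*cos(6*t)/5) dB_t

Itô's formula for f(t, x): d f(t, B_t) = (f_t + (1/2) f_xx) dt + f_x dB_t. Compute partials of f(t, x) = -7*x*cos(6*t)/5:
  f_t(t,x)  = 42*x*sin(6*t)/5
  f_x(t,x)  = -7*cos(6*t)/5
  f_xx(t,x) = 0
Assemble drift = f_t + (1/2) f_xx = 42*x*sin(6*t)/5 and diffusion = f_x = -7*cos(6*t)/5. Substituting x = B_t:
  d(-7*B_t*cos(6*t)/5) = (42*B_t*sin(6*t)/5) dt + (-7*cos(6*t)/5) dB_t.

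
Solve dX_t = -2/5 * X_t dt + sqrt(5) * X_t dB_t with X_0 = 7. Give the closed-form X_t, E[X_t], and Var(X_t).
X_t = 7 * exp((-29/10) t + (sqrt(5)) B_t); E[X_t] = 7*exp(-2*t/5); Var(X_t) = (49*exp(5*t) - 49)*exp(-4*t/5)

For GBM dX = mu X dt + sigma X dB with X_0 = x_0, apply Itô to Y = log X: dY = (mu - sigma^2/2) dt + sigma dB, so Y_t = log(x_0) + (mu - sigma^2/2) t + sigma B_t and hence X_t = x_0 * exp((mu - sigma^2/2) t + sigma B_t).
With mu = -2/5, sigma = sqrt(5), x_0 = 7, this gives:
  X_t = 7 * exp((-29/10) * t + (sqrt(5)) * B_t).
Since sigma*B_t ~ Normal(0, sigma^2 t), E[exp(sigma*B_t)] = exp(sigma^2 t / 2); so E[X_t] = x_0 * exp((mu - sigma^2/2) t) * exp(sigma^2 t / 2) = x_0 * exp(mu t) = 7*exp(-2*t/5).
Var(X_t) = E[X_t^2] - (E[X_t])^2 = x_0^2 * exp(2 mu t) * (exp(sigma^2 t) - 1) = (49*exp(5*t) - 49)*exp(-4*t/5).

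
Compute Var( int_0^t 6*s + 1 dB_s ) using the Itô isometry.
Var = t*(12*t^2 + 6*t + 1)

The Itô integral of a deterministic integrand f(s) has mean 0 because each increment f(s) * (B_{s+ds} - B_s) has mean 0. By the Itô isometry:
  Var( int_0^t f(s) dB_s ) = E[ (int_0^t f(s) dB_s)^2 ] = int_0^t f(s)^2 ds.
Here f(s) = 6*s + 1, so f(s)^2 = (6*s + 1)^2. Integrate:
  int_0^t ((6*s + 1)^2) ds = t*(12*t^2 + 6*t + 1).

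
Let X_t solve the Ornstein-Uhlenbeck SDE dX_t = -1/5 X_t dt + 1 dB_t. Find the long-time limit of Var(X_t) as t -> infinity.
lim Var(X_t) = 5/2

The OU SDE dX = -theta X dt + sigma dB admits the integrating factor exp(theta t): d(exp(theta t) X_t) = sigma exp(theta t) dB_t. Integrating from 0 to t gives X_t = x_0 * exp(-theta t) + sigma * int_0^t exp(-theta (t-s)) dB_s for any initial x_0. The Itô integral has variance (by the Itô isometry) sigma^2 * int_0^t exp(-2 theta (t - s)) ds = sigma^2 * (1 - exp(-2 theta t)) / (2 theta), independent of x_0.
With theta = 1/5, sigma = 1:
  Var(X_t) = (1)^2 * (1 - exp(-2*1/5 t)) / (2 * 1/5) = 5/2 - 5*exp(-2*t/5)/2.
As t -> infinity, exp(-2*1/5 t) -> 0, so the stationary variance is sigma^2 / (2 theta) = 5/2.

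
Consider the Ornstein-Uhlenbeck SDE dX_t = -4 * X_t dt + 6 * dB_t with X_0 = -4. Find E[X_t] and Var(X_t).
E[X_t] = -4*exp(-4*t); Var(X_t) = 9/2 - 9*exp(-8*t)/2

The OU SDE dX = -theta X dt + sigma dB admits the integrating factor exp(theta t): d(exp(theta t) X_t) = sigma exp(theta t) dB_t. Integrating from 0 to t:
  X_t = x_0 * exp(-theta t) + sigma * int_0^t exp(-theta (t-s)) dB_s.
The Itô integral has mean 0 and (by the Itô isometry) variance sigma^2 * int_0^t exp(-2 theta (t - s)) ds = sigma^2 * (1 - exp(-2 theta t)) / (2 theta).
With theta = 4, sigma = 6, x_0 = -4:
  E[X_t] = -4 * exp(-4 t) = -4*exp(-4*t)
  Var(X_t) = (6)^2 * (1 - exp(-2*4 t)) / (2 * 4) = 9/2 - 9*exp(-8*t)/2.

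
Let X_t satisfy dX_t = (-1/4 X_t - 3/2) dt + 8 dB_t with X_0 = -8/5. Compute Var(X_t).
Var(X_t) = 128 - 128*exp(-t/2)

The variance V(t) = Var(X_t) satisfies V'(t) = 2 a V(t) + c^2 with V(0) = 0 (drift coefficient is linear in X, diffusion is constant). With a = -1/4, c = 8, the solution is
  V(t) = (c^2 / (2 a)) * (exp(2 a t) - 1)
       = (8^2 / (2*(-1/4))) * (exp((-1/2) t) - 1)
       = 128 - 128*exp(-t/2).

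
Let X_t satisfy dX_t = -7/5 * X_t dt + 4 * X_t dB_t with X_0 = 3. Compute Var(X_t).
Var(X_t) = (9*exp(16*t) - 9)*exp(-14*t/5)

For GBM dX = mu X dt + sigma X dB with X_0 = x_0, apply Itô to Y = log X: dY = (mu - sigma^2/2) dt + sigma dB, so Y_t = log(x_0) + (mu - sigma^2/2) t + sigma B_t and hence X_t = x_0 * exp((mu - sigma^2/2) t + sigma B_t).
With mu = -7/5, sigma = 4, x_0 = 3, this gives:
  X_t = 3 * exp((-47/5) * t + (4) * B_t).
Since sigma*B_t ~ Normal(0, sigma^2 t), E[exp(sigma*B_t)] = exp(sigma^2 t / 2); so E[X_t] = x_0 * exp((mu - sigma^2/2) t) * exp(sigma^2 t / 2) = x_0 * exp(mu t) = 3*exp(-7*t/5).
Var(X_t) = E[X_t^2] - (E[X_t])^2 = x_0^2 * exp(2 mu t) * (exp(sigma^2 t) - 1) = (9*exp(16*t) - 9)*exp(-14*t/5).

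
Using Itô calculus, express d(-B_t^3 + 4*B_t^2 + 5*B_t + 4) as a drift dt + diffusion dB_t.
d(-B_t^3 + 4*B_t^2 + 5*B_t + 4) = (4 - 3*B_t) dt + (-3*B_t^2 + 8*B_t + 5) dB_t

Itô's formula for f(B_t) gives d f(B_t) = f'(B_t) dB_t + (1/2) f''(B_t) dt. Compute derivatives of f(x) = -x^3 + 4*x^2 + 5*x + 4:
  f'(x)  = -3*x^2 + 8*x + 5
  f''(x) = 8 - 6*x
Substitute x = B_t and multiply the f'' term by 1/2:
  drift     = (1/2) * (8 - 6*x) evaluated at B_t = 4 - 3*B_t
  diffusion = (-3*x^2 + 8*x + 5) evaluated at B_t = -3*B_t^2 + 8*B_t + 5
Therefore d(-B_t^3 + 4*B_t^2 + 5*B_t + 4) = (4 - 3*B_t) dt + (-3*B_t^2 + 8*B_t + 5) dB_t.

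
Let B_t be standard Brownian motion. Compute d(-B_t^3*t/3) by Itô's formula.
d(-B_t^3*t/3) = (-B_t*(B_t^2/3 + t)) dt + (-B_t^2*t) dB_t

Itô's formula for f(t, x): d f(t, B_t) = (f_t + (1/2) f_xx) dt + f_x dB_t. Compute partials of f(t, x) = -t*x^3/3:
  f_t(t,x)  = -x^3/3
  f_x(t,x)  = -t*x^2
  f_xx(t,x) = -2*t*x
Assemble drift = f_t + (1/2) f_xx = -x*(t + x^2/3) and diffusion = f_x = -t*x^2. Substituting x = B_t:
  d(-B_t^3*t/3) = (-B_t*(B_t^2/3 + t)) dt + (-B_t^2*t) dB_t.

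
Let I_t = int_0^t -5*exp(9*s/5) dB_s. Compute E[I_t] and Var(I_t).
E[I_t] = 0; Var(I_t) = 125*exp(18*t/5)/18 - 125/18

The Itô integral of a deterministic integrand f(s) has mean 0 because each increment f(s) * (B_{s+ds} - B_s) has mean 0. By the Itô isometry:
  Var( int_0^t f(s) dB_s ) = E[ (int_0^t f(s) dB_s)^2 ] = int_0^t f(s)^2 ds.
Here f(s) = -5*exp(9*s/5), so f(s)^2 = 25*exp(18*s/5). Integrate:
  int_0^t (25*exp(18*s/5)) ds = 125*exp(18*t/5)/18 - 125/18.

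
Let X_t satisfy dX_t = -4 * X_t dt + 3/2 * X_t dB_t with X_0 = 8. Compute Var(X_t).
Var(X_t) = (64*exp(9*t/4) - 64)*exp(-8*t)

For GBM dX = mu X dt + sigma X dB with X_0 = x_0, apply Itô to Y = log X: dY = (mu - sigma^2/2) dt + sigma dB, so Y_t = log(x_0) + (mu - sigma^2/2) t + sigma B_t and hence X_t = x_0 * exp((mu - sigma^2/2) t + sigma B_t).
With mu = -4, sigma = 3/2, x_0 = 8, this gives:
  X_t = 8 * exp((-41/8) * t + (3/2) * B_t).
Since sigma*B_t ~ Normal(0, sigma^2 t), E[exp(sigma*B_t)] = exp(sigma^2 t / 2); so E[X_t] = x_0 * exp((mu - sigma^2/2) t) * exp(sigma^2 t / 2) = x_0 * exp(mu t) = 8*exp(-4*t).
Var(X_t) = E[X_t^2] - (E[X_t])^2 = x_0^2 * exp(2 mu t) * (exp(sigma^2 t) - 1) = (64*exp(9*t/4) - 64)*exp(-8*t).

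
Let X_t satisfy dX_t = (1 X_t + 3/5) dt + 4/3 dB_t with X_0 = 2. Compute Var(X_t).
Var(X_t) = 8*exp(2*t)/9 - 8/9

The variance V(t) = Var(X_t) satisfies V'(t) = 2 a V(t) + c^2 with V(0) = 0 (drift coefficient is linear in X, diffusion is constant). With a = 1, c = 4/3, the solution is
  V(t) = (c^2 / (2 a)) * (exp(2 a t) - 1)
       = ((4/3)^2 / (2*1)) * (exp(2 t) - 1)
       = 8*exp(2*t)/9 - 8/9.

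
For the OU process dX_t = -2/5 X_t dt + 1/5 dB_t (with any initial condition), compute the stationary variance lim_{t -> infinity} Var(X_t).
lim Var(X_t) = 1/20

The OU SDE dX = -theta X dt + sigma dB admits the integrating factor exp(theta t): d(exp(theta t) X_t) = sigma exp(theta t) dB_t. Integrating from 0 to t gives X_t = x_0 * exp(-theta t) + sigma * int_0^t exp(-theta (t-s)) dB_s for any initial x_0. The Itô integral has variance (by the Itô isometry) sigma^2 * int_0^t exp(-2 theta (t - s)) ds = sigma^2 * (1 - exp(-2 theta t)) / (2 theta), independent of x_0.
With theta = 2/5, sigma = 1/5:
  Var(X_t) = (1/5)^2 * (1 - exp(-2*2/5 t)) / (2 * 2/5) = 1/20 - exp(-4*t/5)/20.
As t -> infinity, exp(-2*2/5 t) -> 0, so the stationary variance is sigma^2 / (2 theta) = 1/20.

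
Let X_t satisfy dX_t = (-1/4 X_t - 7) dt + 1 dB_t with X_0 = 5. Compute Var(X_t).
Var(X_t) = 2 - 2*exp(-t/2)

The variance V(t) = Var(X_t) satisfies V'(t) = 2 a V(t) + c^2 with V(0) = 0 (drift coefficient is linear in X, diffusion is constant). With a = -1/4, c = 1, the solution is
  V(t) = (c^2 / (2 a)) * (exp(2 a t) - 1)
       = (1^2 / (2*(-1/4))) * (exp((-1/2) t) - 1)
       = 2 - 2*exp(-t/2).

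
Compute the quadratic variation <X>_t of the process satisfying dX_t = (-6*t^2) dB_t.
<X>_t = 36*t^5/5

For an Itô process dX_t = a(t) dt + b(t) dB_t, the quadratic variation is <X>_t = int_0^t b(s)^2 ds (the drift term does not contribute). Here b(s) = -6*s^2, so
  b(s)^2 = 36*s^4.
Integrating from 0 to t:
  <X>_t = int_0^t (36*s^4) ds = 36*t^5/5.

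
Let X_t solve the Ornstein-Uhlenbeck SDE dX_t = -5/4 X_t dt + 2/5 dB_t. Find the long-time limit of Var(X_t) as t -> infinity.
lim Var(X_t) = 8/125

The OU SDE dX = -theta X dt + sigma dB admits the integrating factor exp(theta t): d(exp(theta t) X_t) = sigma exp(theta t) dB_t. Integrating from 0 to t gives X_t = x_0 * exp(-theta t) + sigma * int_0^t exp(-theta (t-s)) dB_s for any initial x_0. The Itô integral has variance (by the Itô isometry) sigma^2 * int_0^t exp(-2 theta (t - s)) ds = sigma^2 * (1 - exp(-2 theta t)) / (2 theta), independent of x_0.
With theta = 5/4, sigma = 2/5:
  Var(X_t) = (2/5)^2 * (1 - exp(-2*5/4 t)) / (2 * 5/4) = 8/125 - 8*exp(-5*t/2)/125.
As t -> infinity, exp(-2*5/4 t) -> 0, so the stationary variance is sigma^2 / (2 theta) = 8/125.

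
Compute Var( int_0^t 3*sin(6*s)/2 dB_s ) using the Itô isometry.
Var = 9*t/8 - 3*sin(12*t)/32

The Itô integral of a deterministic integrand f(s) has mean 0 because each increment f(s) * (B_{s+ds} - B_s) has mean 0. By the Itô isometry:
  Var( int_0^t f(s) dB_s ) = E[ (int_0^t f(s) dB_s)^2 ] = int_0^t f(s)^2 ds.
Here f(s) = 3*sin(6*s)/2, so f(s)^2 = 9*sin(6*s)^2/4. Integrate:
  int_0^t (9*sin(6*s)^2/4) ds = 9*t/8 - 3*sin(12*t)/32.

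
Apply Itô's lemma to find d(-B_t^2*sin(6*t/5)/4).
d(-B_t^2*sin(6*t/5)/4) = (-3*B_t^2*cos(6*t/5)/10 - sin(6*t/5)/4) dt + (-B_t*sin(6*t/5)/2) dB_t

Itô's formula for f(t, x): d f(t, B_t) = (f_t + (1/2) f_xx) dt + f_x dB_t. Compute partials of f(t, x) = -x^2*sin(6*t/5)/4:
  f_t(t,x)  = -3*x^2*cos(6*t/5)/10
  f_x(t,x)  = -x*sin(6*t/5)/2
  f_xx(t,x) = -sin(6*t/5)/2
Assemble drift = f_t + (1/2) f_xx = -3*x^2*cos(6*t/5)/10 - sin(6*t/5)/4 and diffusion = f_x = -x*sin(6*t/5)/2. Substituting x = B_t:
  d(-B_t^2*sin(6*t/5)/4) = (-3*B_t^2*cos(6*t/5)/10 - sin(6*t/5)/4) dt + (-B_t*sin(6*t/5)/2) dB_t.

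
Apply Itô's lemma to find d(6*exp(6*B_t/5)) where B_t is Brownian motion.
d(6*exp(6*B_t/5)) = (108*exp(6*B_t/5)/25) dt + (36*exp(6*B_t/5)/5) dB_t

Itô's formula for f(B_t) gives d f(B_t) = f'(B_t) dB_t + (1/2) f''(B_t) dt. Compute derivatives of f(x) = 6*exp(6*x/5):
  f'(x)  = 36*exp(6*x/5)/5
  f''(x) = 216*exp(6*x/5)/25
Substitute x = B_t and multiply the f'' term by 1/2:
  drift     = (1/2) * (216*exp(6*x/5)/25) evaluated at B_t = 108*exp(6*B_t/5)/25
  diffusion = (36*exp(6*x/5)/5) evaluated at B_t = 36*exp(6*B_t/5)/5
Therefore d(6*exp(6*B_t/5)) = (108*exp(6*B_t/5)/25) dt + (36*exp(6*B_t/5)/5) dB_t.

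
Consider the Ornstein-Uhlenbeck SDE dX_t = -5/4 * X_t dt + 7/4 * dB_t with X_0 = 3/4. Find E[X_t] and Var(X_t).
E[X_t] = 3*exp(-5*t/4)/4; Var(X_t) = 49/40 - 49*exp(-5*t/2)/40

The OU SDE dX = -theta X dt + sigma dB admits the integrating factor exp(theta t): d(exp(theta t) X_t) = sigma exp(theta t) dB_t. Integrating from 0 to t:
  X_t = x_0 * exp(-theta t) + sigma * int_0^t exp(-theta (t-s)) dB_s.
The Itô integral has mean 0 and (by the Itô isometry) variance sigma^2 * int_0^t exp(-2 theta (t - s)) ds = sigma^2 * (1 - exp(-2 theta t)) / (2 theta).
With theta = 5/4, sigma = 7/4, x_0 = 3/4:
  E[X_t] = 3/4 * exp(-5/4 t) = 3*exp(-5*t/4)/4
  Var(X_t) = (7/4)^2 * (1 - exp(-2*5/4 t)) / (2 * 5/4) = 49/40 - 49*exp(-5*t/2)/40.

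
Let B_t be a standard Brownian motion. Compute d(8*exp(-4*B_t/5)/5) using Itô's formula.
d(8*exp(-4*B_t/5)/5) = (64*exp(-4*B_t/5)/125) dt + (-32*exp(-4*B_t/5)/25) dB_t

Itô's formula for f(B_t) gives d f(B_t) = f'(B_t) dB_t + (1/2) f''(B_t) dt. Compute derivatives of f(x) = 8*exp(-4*x/5)/5:
  f'(x)  = -32*exp(-4*x/5)/25
  f''(x) = 128*exp(-4*x/5)/125
Substitute x = B_t and multiply the f'' term by 1/2:
  drift     = (1/2) * (128*exp(-4*x/5)/125) evaluated at B_t = 64*exp(-4*B_t/5)/125
  diffusion = (-32*exp(-4*x/5)/25) evaluated at B_t = -32*exp(-4*B_t/5)/25
Therefore d(8*exp(-4*B_t/5)/5) = (64*exp(-4*B_t/5)/125) dt + (-32*exp(-4*B_t/5)/25) dB_t.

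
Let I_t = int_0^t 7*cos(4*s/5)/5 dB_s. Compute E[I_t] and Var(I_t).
E[I_t] = 0; Var(I_t) = 49*t/50 + 49*sin(4*t/5)*cos(4*t/5)/40

The Itô integral of a deterministic integrand f(s) has mean 0 because each increment f(s) * (B_{s+ds} - B_s) has mean 0. By the Itô isometry:
  Var( int_0^t f(s) dB_s ) = E[ (int_0^t f(s) dB_s)^2 ] = int_0^t f(s)^2 ds.
Here f(s) = 7*cos(4*s/5)/5, so f(s)^2 = 49*cos(4*s/5)^2/25. Integrate:
  int_0^t (49*cos(4*s/5)^2/25) ds = 49*t/50 + 49*sin(4*t/5)*cos(4*t/5)/40.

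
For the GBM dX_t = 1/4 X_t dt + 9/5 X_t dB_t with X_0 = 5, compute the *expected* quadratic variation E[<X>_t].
E[<X>_t] = 4050*exp(187*t/50)/187 - 4050/187

<X>_t = int_0^t ((9/5) * X_s)^2 ds. Taking expectation inside the integral: E[<X>_t] = (9/5)^2 * int_0^t E[X_s^2] ds. For GBM, E[X_s^2] = x_0^2 * exp((2 mu + sigma^2) s). Integrating:
  E[<X>_t] = (9/5)^2 * 5^2 * (exp((2*(1/4) + (9/5)^2) t) - 1) / (2*(1/4) + (9/5)^2)
           = (9/5)^2 * 5^2 * (exp((187/50) t) - 1) / (187/50) = 4050*exp(187*t/50)/187 - 4050/187.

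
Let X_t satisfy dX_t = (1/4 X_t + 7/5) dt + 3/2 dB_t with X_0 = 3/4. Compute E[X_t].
E[X_t] = 127*exp(t/4)/20 - 28/5

Taking expectations and using E[dB_t] = 0, the mean m(t) = E[X_t] satisfies the ODE m'(t) = a m(t) + b with m(0) = x_0. With a = 1/4, b = 7/5, x_0 = 3/4, the solution is
  m(t) = x_0 * exp(a t) + (b/a) * (exp(a t) - 1)
       = (3/4) * exp((1/4) t) + ((7/5)/(1/4)) * (exp((1/4) t) - 1)
       = 127*exp(t/4)/20 - 28/5.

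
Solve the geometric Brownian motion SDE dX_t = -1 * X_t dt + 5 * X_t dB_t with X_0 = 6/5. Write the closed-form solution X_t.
X_t = 6/5 * exp((-27/2) * t + (5) * B_t)

For GBM dX = mu X dt + sigma X dB with X_0 = x_0, apply Itô to Y = log X: dY = (mu - sigma^2/2) dt + sigma dB, so Y_t = log(x_0) + (mu - sigma^2/2) t + sigma B_t and hence X_t = x_0 * exp((mu - sigma^2/2) t + sigma B_t).
With mu = -1, sigma = 5, x_0 = 6/5, this gives:
  X_t = 6/5 * exp((-27/2) * t + (5) * B_t).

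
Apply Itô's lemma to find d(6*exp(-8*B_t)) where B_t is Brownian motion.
d(6*exp(-8*B_t)) = (192*exp(-8*B_t)) dt + (-48*exp(-8*B_t)) dB_t

Itô's formula for f(B_t) gives d f(B_t) = f'(B_t) dB_t + (1/2) f''(B_t) dt. Compute derivatives of f(x) = 6*exp(-8*x):
  f'(x)  = -48*exp(-8*x)
  f''(x) = 384*exp(-8*x)
Substitute x = B_t and multiply the f'' term by 1/2:
  drift     = (1/2) * (384*exp(-8*x)) evaluated at B_t = 192*exp(-8*B_t)
  diffusion = (-48*exp(-8*x)) evaluated at B_t = -48*exp(-8*B_t)
Therefore d(6*exp(-8*B_t)) = (192*exp(-8*B_t)) dt + (-48*exp(-8*B_t)) dB_t.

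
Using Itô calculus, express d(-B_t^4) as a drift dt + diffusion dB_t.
d(-B_t^4) = (-6*B_t^2) dt + (-4*B_t^3) dB_t

Itô's formula for f(B_t) gives d f(B_t) = f'(B_t) dB_t + (1/2) f''(B_t) dt. Compute derivatives of f(x) = -x^4:
  f'(x)  = -4*x^3
  f''(x) = -12*x^2
Substitute x = B_t and multiply the f'' term by 1/2:
  drift     = (1/2) * (-12*x^2) evaluated at B_t = -6*B_t^2
  diffusion = (-4*x^3) evaluated at B_t = -4*B_t^3
Therefore d(-B_t^4) = (-6*B_t^2) dt + (-4*B_t^3) dB_t.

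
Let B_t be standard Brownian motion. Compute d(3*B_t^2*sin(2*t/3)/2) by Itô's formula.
d(3*B_t^2*sin(2*t/3)/2) = (B_t^2*cos(2*t/3) + 3*sin(2*t/3)/2) dt + (3*B_t*sin(2*t/3)) dB_t

Itô's formula for f(t, x): d f(t, B_t) = (f_t + (1/2) f_xx) dt + f_x dB_t. Compute partials of f(t, x) = 3*x^2*sin(2*t/3)/2:
  f_t(t,x)  = x^2*cos(2*t/3)
  f_x(t,x)  = 3*x*sin(2*t/3)
  f_xx(t,x) = 3*sin(2*t/3)
Assemble drift = f_t + (1/2) f_xx = x^2*cos(2*t/3) + 3*sin(2*t/3)/2 and diffusion = f_x = 3*x*sin(2*t/3). Substituting x = B_t:
  d(3*B_t^2*sin(2*t/3)/2) = (B_t^2*cos(2*t/3) + 3*sin(2*t/3)/2) dt + (3*B_t*sin(2*t/3)) dB_t.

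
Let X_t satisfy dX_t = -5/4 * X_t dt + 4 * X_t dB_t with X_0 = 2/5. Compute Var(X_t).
Var(X_t) = (4*exp(16*t) - 4)*exp(-5*t/2)/25

For GBM dX = mu X dt + sigma X dB with X_0 = x_0, apply Itô to Y = log X: dY = (mu - sigma^2/2) dt + sigma dB, so Y_t = log(x_0) + (mu - sigma^2/2) t + sigma B_t and hence X_t = x_0 * exp((mu - sigma^2/2) t + sigma B_t).
With mu = -5/4, sigma = 4, x_0 = 2/5, this gives:
  X_t = 2/5 * exp((-37/4) * t + (4) * B_t).
Since sigma*B_t ~ Normal(0, sigma^2 t), E[exp(sigma*B_t)] = exp(sigma^2 t / 2); so E[X_t] = x_0 * exp((mu - sigma^2/2) t) * exp(sigma^2 t / 2) = x_0 * exp(mu t) = 2*exp(-5*t/4)/5.
Var(X_t) = E[X_t^2] - (E[X_t])^2 = x_0^2 * exp(2 mu t) * (exp(sigma^2 t) - 1) = (4*exp(16*t) - 4)*exp(-5*t/2)/25.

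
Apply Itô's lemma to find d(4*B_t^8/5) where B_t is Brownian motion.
d(4*B_t^8/5) = (112*B_t^6/5) dt + (32*B_t^7/5) dB_t

Itô's formula for f(B_t) gives d f(B_t) = f'(B_t) dB_t + (1/2) f''(B_t) dt. Compute derivatives of f(x) = 4*x^8/5:
  f'(x)  = 32*x^7/5
  f''(x) = 224*x^6/5
Substitute x = B_t and multiply the f'' term by 1/2:
  drift     = (1/2) * (224*x^6/5) evaluated at B_t = 112*B_t^6/5
  diffusion = (32*x^7/5) evaluated at B_t = 32*B_t^7/5
Therefore d(4*B_t^8/5) = (112*B_t^6/5) dt + (32*B_t^7/5) dB_t.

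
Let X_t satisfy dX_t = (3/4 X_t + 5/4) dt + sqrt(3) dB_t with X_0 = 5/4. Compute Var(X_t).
Var(X_t) = 2*exp(3*t/2) - 2

The variance V(t) = Var(X_t) satisfies V'(t) = 2 a V(t) + c^2 with V(0) = 0 (drift coefficient is linear in X, diffusion is constant). With a = 3/4, c = sqrt(3), the solution is
  V(t) = (c^2 / (2 a)) * (exp(2 a t) - 1)
       = (sqrt(3)^2 / (2*(3/4))) * (exp((3/2) t) - 1)
       = 2*exp(3*t/2) - 2.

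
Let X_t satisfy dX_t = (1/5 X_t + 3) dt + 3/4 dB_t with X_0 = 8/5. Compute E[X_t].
E[X_t] = 83*exp(t/5)/5 - 15

Taking expectations and using E[dB_t] = 0, the mean m(t) = E[X_t] satisfies the ODE m'(t) = a m(t) + b with m(0) = x_0. With a = 1/5, b = 3, x_0 = 8/5, the solution is
  m(t) = x_0 * exp(a t) + (b/a) * (exp(a t) - 1)
       = (8/5) * exp((1/5) t) + (3/(1/5)) * (exp((1/5) t) - 1)
       = 83*exp(t/5)/5 - 15.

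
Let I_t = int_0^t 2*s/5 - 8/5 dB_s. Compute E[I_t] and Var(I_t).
E[I_t] = 0; Var(I_t) = 4*t*(t^2 - 12*t + 48)/75

The Itô integral of a deterministic integrand f(s) has mean 0 because each increment f(s) * (B_{s+ds} - B_s) has mean 0. By the Itô isometry:
  Var( int_0^t f(s) dB_s ) = E[ (int_0^t f(s) dB_s)^2 ] = int_0^t f(s)^2 ds.
Here f(s) = 2*s/5 - 8/5, so f(s)^2 = 4*(s - 4)^2/25. Integrate:
  int_0^t (4*(s - 4)^2/25) ds = 4*t*(t^2 - 12*t + 48)/75.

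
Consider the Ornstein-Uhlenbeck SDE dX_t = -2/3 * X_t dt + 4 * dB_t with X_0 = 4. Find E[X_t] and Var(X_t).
E[X_t] = 4*exp(-2*t/3); Var(X_t) = 12 - 12*exp(-4*t/3)

The OU SDE dX = -theta X dt + sigma dB admits the integrating factor exp(theta t): d(exp(theta t) X_t) = sigma exp(theta t) dB_t. Integrating from 0 to t:
  X_t = x_0 * exp(-theta t) + sigma * int_0^t exp(-theta (t-s)) dB_s.
The Itô integral has mean 0 and (by the Itô isometry) variance sigma^2 * int_0^t exp(-2 theta (t - s)) ds = sigma^2 * (1 - exp(-2 theta t)) / (2 theta).
With theta = 2/3, sigma = 4, x_0 = 4:
  E[X_t] = 4 * exp(-2/3 t) = 4*exp(-2*t/3)
  Var(X_t) = (4)^2 * (1 - exp(-2*2/3 t)) / (2 * 2/3) = 12 - 12*exp(-4*t/3).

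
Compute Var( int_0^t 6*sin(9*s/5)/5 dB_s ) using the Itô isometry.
Var = 18*t/25 - sin(18*t/5)/5

The Itô integral of a deterministic integrand f(s) has mean 0 because each increment f(s) * (B_{s+ds} - B_s) has mean 0. By the Itô isometry:
  Var( int_0^t f(s) dB_s ) = E[ (int_0^t f(s) dB_s)^2 ] = int_0^t f(s)^2 ds.
Here f(s) = 6*sin(9*s/5)/5, so f(s)^2 = 36*sin(9*s/5)^2/25. Integrate:
  int_0^t (36*sin(9*s/5)^2/25) ds = 18*t/25 - sin(18*t/5)/5.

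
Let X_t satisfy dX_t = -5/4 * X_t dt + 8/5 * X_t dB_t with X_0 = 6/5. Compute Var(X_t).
Var(X_t) = (36*exp(64*t/25) - 36)*exp(-5*t/2)/25

For GBM dX = mu X dt + sigma X dB with X_0 = x_0, apply Itô to Y = log X: dY = (mu - sigma^2/2) dt + sigma dB, so Y_t = log(x_0) + (mu - sigma^2/2) t + sigma B_t and hence X_t = x_0 * exp((mu - sigma^2/2) t + sigma B_t).
With mu = -5/4, sigma = 8/5, x_0 = 6/5, this gives:
  X_t = 6/5 * exp((-253/100) * t + (8/5) * B_t).
Since sigma*B_t ~ Normal(0, sigma^2 t), E[exp(sigma*B_t)] = exp(sigma^2 t / 2); so E[X_t] = x_0 * exp((mu - sigma^2/2) t) * exp(sigma^2 t / 2) = x_0 * exp(mu t) = 6*exp(-5*t/4)/5.
Var(X_t) = E[X_t^2] - (E[X_t])^2 = x_0^2 * exp(2 mu t) * (exp(sigma^2 t) - 1) = (36*exp(64*t/25) - 36)*exp(-5*t/2)/25.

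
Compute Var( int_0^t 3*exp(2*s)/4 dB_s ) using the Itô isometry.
Var = 9*exp(4*t)/64 - 9/64

The Itô integral of a deterministic integrand f(s) has mean 0 because each increment f(s) * (B_{s+ds} - B_s) has mean 0. By the Itô isometry:
  Var( int_0^t f(s) dB_s ) = E[ (int_0^t f(s) dB_s)^2 ] = int_0^t f(s)^2 ds.
Here f(s) = 3*exp(2*s)/4, so f(s)^2 = 9*exp(4*s)/16. Integrate:
  int_0^t (9*exp(4*s)/16) ds = 9*exp(4*t)/64 - 9/64.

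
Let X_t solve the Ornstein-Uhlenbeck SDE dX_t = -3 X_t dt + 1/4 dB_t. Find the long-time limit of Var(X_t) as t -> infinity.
lim Var(X_t) = 1/96

The OU SDE dX = -theta X dt + sigma dB admits the integrating factor exp(theta t): d(exp(theta t) X_t) = sigma exp(theta t) dB_t. Integrating from 0 to t gives X_t = x_0 * exp(-theta t) + sigma * int_0^t exp(-theta (t-s)) dB_s for any initial x_0. The Itô integral has variance (by the Itô isometry) sigma^2 * int_0^t exp(-2 theta (t - s)) ds = sigma^2 * (1 - exp(-2 theta t)) / (2 theta), independent of x_0.
With theta = 3, sigma = 1/4:
  Var(X_t) = (1/4)^2 * (1 - exp(-2*3 t)) / (2 * 3) = 1/96 - exp(-6*t)/96.
As t -> infinity, exp(-2*3 t) -> 0, so the stationary variance is sigma^2 / (2 theta) = 1/96.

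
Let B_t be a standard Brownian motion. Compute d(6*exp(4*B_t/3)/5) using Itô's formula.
d(6*exp(4*B_t/3)/5) = (16*exp(4*B_t/3)/15) dt + (8*exp(4*B_t/3)/5) dB_t

Itô's formula for f(B_t) gives d f(B_t) = f'(B_t) dB_t + (1/2) f''(B_t) dt. Compute derivatives of f(x) = 6*exp(4*x/3)/5:
  f'(x)  = 8*exp(4*x/3)/5
  f''(x) = 32*exp(4*x/3)/15
Substitute x = B_t and multiply the f'' term by 1/2:
  drift     = (1/2) * (32*exp(4*x/3)/15) evaluated at B_t = 16*exp(4*B_t/3)/15
  diffusion = (8*exp(4*x/3)/5) evaluated at B_t = 8*exp(4*B_t/3)/5
Therefore d(6*exp(4*B_t/3)/5) = (16*exp(4*B_t/3)/15) dt + (8*exp(4*B_t/3)/5) dB_t.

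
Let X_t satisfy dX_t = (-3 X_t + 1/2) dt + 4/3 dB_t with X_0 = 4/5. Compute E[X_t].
E[X_t] = 1/6 + 19*exp(-3*t)/30

Taking expectations and using E[dB_t] = 0, the mean m(t) = E[X_t] satisfies the ODE m'(t) = a m(t) + b with m(0) = x_0. With a = -3, b = 1/2, x_0 = 4/5, the solution is
  m(t) = x_0 * exp(a t) + (b/a) * (exp(a t) - 1)
       = (4/5) * exp((-3) t) + ((1/2)/(-3)) * (exp((-3) t) - 1)
       = 1/6 + 19*exp(-3*t)/30.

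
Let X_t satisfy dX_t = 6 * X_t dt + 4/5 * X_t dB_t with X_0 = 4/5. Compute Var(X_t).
Var(X_t) = 16*(exp(16*t/25) - 1)*exp(12*t)/25

For GBM dX = mu X dt + sigma X dB with X_0 = x_0, apply Itô to Y = log X: dY = (mu - sigma^2/2) dt + sigma dB, so Y_t = log(x_0) + (mu - sigma^2/2) t + sigma B_t and hence X_t = x_0 * exp((mu - sigma^2/2) t + sigma B_t).
With mu = 6, sigma = 4/5, x_0 = 4/5, this gives:
  X_t = 4/5 * exp((142/25) * t + (4/5) * B_t).
Since sigma*B_t ~ Normal(0, sigma^2 t), E[exp(sigma*B_t)] = exp(sigma^2 t / 2); so E[X_t] = x_0 * exp((mu - sigma^2/2) t) * exp(sigma^2 t / 2) = x_0 * exp(mu t) = 4*exp(6*t)/5.
Var(X_t) = E[X_t^2] - (E[X_t])^2 = x_0^2 * exp(2 mu t) * (exp(sigma^2 t) - 1) = 16*(exp(16*t/25) - 1)*exp(12*t)/25.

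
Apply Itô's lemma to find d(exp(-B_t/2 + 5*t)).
d(exp(-B_t/2 + 5*t)) = (41*exp(-B_t/2 + 5*t)/8) dt + (-exp(-B_t/2 + 5*t)/2) dB_t

Itô's formula for f(t, x): d f(t, B_t) = (f_t + (1/2) f_xx) dt + f_x dB_t. Compute partials of f(t, x) = exp(5*t - x/2):
  f_t(t,x)  = 5*exp(5*t - x/2)
  f_x(t,x)  = -exp(5*t - x/2)/2
  f_xx(t,x) = exp(5*t - x/2)/4
Assemble drift = f_t + (1/2) f_xx = 41*exp(5*t - x/2)/8 and diffusion = f_x = -exp(5*t - x/2)/2. Substituting x = B_t:
  d(exp(-B_t/2 + 5*t)) = (41*exp(-B_t/2 + 5*t)/8) dt + (-exp(-B_t/2 + 5*t)/2) dB_t.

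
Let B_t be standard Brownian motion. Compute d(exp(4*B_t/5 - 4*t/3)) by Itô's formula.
d(exp(4*B_t/5 - 4*t/3)) = (-76*exp(4*B_t/5 - 4*t/3)/75) dt + (4*exp(4*B_t/5 - 4*t/3)/5) dB_t

Itô's formula for f(t, x): d f(t, B_t) = (f_t + (1/2) f_xx) dt + f_x dB_t. Compute partials of f(t, x) = exp(-4*t/3 + 4*x/5):
  f_t(t,x)  = -4*exp(-4*t/3 + 4*x/5)/3
  f_x(t,x)  = 4*exp(-4*t/3 + 4*x/5)/5
  f_xx(t,x) = 16*exp(-4*t/3 + 4*x/5)/25
Assemble drift = f_t + (1/2) f_xx = -76*exp(-4*t/3 + 4*x/5)/75 and diffusion = f_x = 4*exp(-4*t/3 + 4*x/5)/5. Substituting x = B_t:
  d(exp(4*B_t/5 - 4*t/3)) = (-76*exp(4*B_t/5 - 4*t/3)/75) dt + (4*exp(4*B_t/5 - 4*t/3)/5) dB_t.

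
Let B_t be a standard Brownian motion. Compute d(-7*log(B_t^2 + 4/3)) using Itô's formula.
d(-7*log(B_t^2 + 4/3)) = (21*(3*B_t^2 - 4)/(3*B_t^2 + 4)^2) dt + (-42*B_t/(3*B_t^2 + 4)) dB_t

Itô's formula for f(B_t) gives d f(B_t) = f'(B_t) dB_t + (1/2) f''(B_t) dt. Compute derivatives of f(x) = -7*log(x^2 + 4/3):
  f'(x)  = -42*x/(3*x^2 + 4)
  f''(x) = 42*(3*x^2 - 4)/(3*x^2 + 4)^2
Substitute x = B_t and multiply the f'' term by 1/2:
  drift     = (1/2) * (42*(3*x^2 - 4)/(3*x^2 + 4)^2) evaluated at B_t = 21*(3*B_t^2 - 4)/(3*B_t^2 + 4)^2
  diffusion = (-42*x/(3*x^2 + 4)) evaluated at B_t = -42*B_t/(3*B_t^2 + 4)
Therefore d(-7*log(B_t^2 + 4/3)) = (21*(3*B_t^2 - 4)/(3*B_t^2 + 4)^2) dt + (-42*B_t/(3*B_t^2 + 4)) dB_t.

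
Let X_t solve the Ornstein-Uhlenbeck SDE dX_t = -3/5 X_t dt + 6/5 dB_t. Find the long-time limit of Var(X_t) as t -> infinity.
lim Var(X_t) = 6/5

The OU SDE dX = -theta X dt + sigma dB admits the integrating factor exp(theta t): d(exp(theta t) X_t) = sigma exp(theta t) dB_t. Integrating from 0 to t gives X_t = x_0 * exp(-theta t) + sigma * int_0^t exp(-theta (t-s)) dB_s for any initial x_0. The Itô integral has variance (by the Itô isometry) sigma^2 * int_0^t exp(-2 theta (t - s)) ds = sigma^2 * (1 - exp(-2 theta t)) / (2 theta), independent of x_0.
With theta = 3/5, sigma = 6/5:
  Var(X_t) = (6/5)^2 * (1 - exp(-2*3/5 t)) / (2 * 3/5) = 6/5 - 6*exp(-6*t/5)/5.
As t -> infinity, exp(-2*3/5 t) -> 0, so the stationary variance is sigma^2 / (2 theta) = 6/5.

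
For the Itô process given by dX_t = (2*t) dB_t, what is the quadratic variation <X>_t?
<X>_t = 4*t^3/3

For an Itô process dX_t = a(t) dt + b(t) dB_t, the quadratic variation is <X>_t = int_0^t b(s)^2 ds (the drift term does not contribute). Here b(s) = 2*s, so
  b(s)^2 = 4*s^2.
Integrating from 0 to t:
  <X>_t = int_0^t (4*s^2) ds = 4*t^3/3.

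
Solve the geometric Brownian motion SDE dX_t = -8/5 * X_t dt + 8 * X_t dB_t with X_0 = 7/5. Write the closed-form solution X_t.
X_t = 7/5 * exp((-168/5) * t + (8) * B_t)

For GBM dX = mu X dt + sigma X dB with X_0 = x_0, apply Itô to Y = log X: dY = (mu - sigma^2/2) dt + sigma dB, so Y_t = log(x_0) + (mu - sigma^2/2) t + sigma B_t and hence X_t = x_0 * exp((mu - sigma^2/2) t + sigma B_t).
With mu = -8/5, sigma = 8, x_0 = 7/5, this gives:
  X_t = 7/5 * exp((-168/5) * t + (8) * B_t).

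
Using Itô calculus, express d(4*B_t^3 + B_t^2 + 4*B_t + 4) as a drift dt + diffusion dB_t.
d(4*B_t^3 + B_t^2 + 4*B_t + 4) = (12*B_t + 1) dt + (12*B_t^2 + 2*B_t + 4) dB_t

Itô's formula for f(B_t) gives d f(B_t) = f'(B_t) dB_t + (1/2) f''(B_t) dt. Compute derivatives of f(x) = 4*x^3 + x^2 + 4*x + 4:
  f'(x)  = 12*x^2 + 2*x + 4
  f''(x) = 24*x + 2
Substitute x = B_t and multiply the f'' term by 1/2:
  drift     = (1/2) * (24*x + 2) evaluated at B_t = 12*B_t + 1
  diffusion = (12*x^2 + 2*x + 4) evaluated at B_t = 12*B_t^2 + 2*B_t + 4
Therefore d(4*B_t^3 + B_t^2 + 4*B_t + 4) = (12*B_t + 1) dt + (12*B_t^2 + 2*B_t + 4) dB_t.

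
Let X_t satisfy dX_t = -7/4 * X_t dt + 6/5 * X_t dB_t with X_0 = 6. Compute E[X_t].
E[X_t] = 6*exp(-7*t/4)

For GBM dX = mu X dt + sigma X dB with X_0 = x_0, apply Itô to Y = log X: dY = (mu - sigma^2/2) dt + sigma dB, so Y_t = log(x_0) + (mu - sigma^2/2) t + sigma B_t and hence X_t = x_0 * exp((mu - sigma^2/2) t + sigma B_t).
With mu = -7/4, sigma = 6/5, x_0 = 6, this gives:
  X_t = 6 * exp((-247/100) * t + (6/5) * B_t).
Since sigma*B_t ~ Normal(0, sigma^2 t), E[exp(sigma*B_t)] = exp(sigma^2 t / 2); so E[X_t] = x_0 * exp((mu - sigma^2/2) t) * exp(sigma^2 t / 2) = x_0 * exp(mu t) = 6*exp(-7*t/4).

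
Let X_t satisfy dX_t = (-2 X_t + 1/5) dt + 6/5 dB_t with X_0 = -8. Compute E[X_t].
E[X_t] = 1/10 - 81*exp(-2*t)/10

Taking expectations and using E[dB_t] = 0, the mean m(t) = E[X_t] satisfies the ODE m'(t) = a m(t) + b with m(0) = x_0. With a = -2, b = 1/5, x_0 = -8, the solution is
  m(t) = x_0 * exp(a t) + (b/a) * (exp(a t) - 1)
       = (-8) * exp((-2) t) + ((1/5)/(-2)) * (exp((-2) t) - 1)
       = 1/10 - 81*exp(-2*t)/10.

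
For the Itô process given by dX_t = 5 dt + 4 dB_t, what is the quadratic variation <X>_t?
<X>_t = 16*t

For an Itô process dX_t = a(t) dt + b(t) dB_t, the quadratic variation is <X>_t = int_0^t b(s)^2 ds (the drift term does not contribute). Here b(s) = 4, so
  b(s)^2 = 16.
Integrating from 0 to t:
  <X>_t = int_0^t (16) ds = 16*t.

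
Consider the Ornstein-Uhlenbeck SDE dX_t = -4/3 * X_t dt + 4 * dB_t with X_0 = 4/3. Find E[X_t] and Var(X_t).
E[X_t] = 4*exp(-4*t/3)/3; Var(X_t) = 6 - 6*exp(-8*t/3)

The OU SDE dX = -theta X dt + sigma dB admits the integrating factor exp(theta t): d(exp(theta t) X_t) = sigma exp(theta t) dB_t. Integrating from 0 to t:
  X_t = x_0 * exp(-theta t) + sigma * int_0^t exp(-theta (t-s)) dB_s.
The Itô integral has mean 0 and (by the Itô isometry) variance sigma^2 * int_0^t exp(-2 theta (t - s)) ds = sigma^2 * (1 - exp(-2 theta t)) / (2 theta).
With theta = 4/3, sigma = 4, x_0 = 4/3:
  E[X_t] = 4/3 * exp(-4/3 t) = 4*exp(-4*t/3)/3
  Var(X_t) = (4)^2 * (1 - exp(-2*4/3 t)) / (2 * 4/3) = 6 - 6*exp(-8*t/3).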